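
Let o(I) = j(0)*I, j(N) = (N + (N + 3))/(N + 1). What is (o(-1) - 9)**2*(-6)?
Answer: -864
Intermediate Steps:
j(N) = (3 + 2*N)/(1 + N) (j(N) = (N + (3 + N))/(1 + N) = (3 + 2*N)/(1 + N))
o(I) = 3*I (o(I) = ((3 + 2*0)/(1 + 0))*I = ((3 + 0)/1)*I = (1*3)*I = 3*I)
(o(-1) - 9)**2*(-6) = (3*(-1) - 9)**2*(-6) = (-3 - 9)**2*(-6) = (-12)**2*(-6) = 144*(-6) = -864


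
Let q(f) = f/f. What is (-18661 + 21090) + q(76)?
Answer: 2430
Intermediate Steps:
q(f) = 1
(-18661 + 21090) + q(76) = (-18661 + 21090) + 1 = 2429 + 1 = 2430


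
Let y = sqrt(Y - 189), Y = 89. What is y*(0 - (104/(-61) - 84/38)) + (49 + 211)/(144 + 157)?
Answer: 260/301 + 45380*I/1159 ≈ 0.86379 + 39.154*I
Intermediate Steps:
y = 10*I (y = sqrt(89 - 189) = sqrt(-100) = 10*I ≈ 10.0*I)
y*(0 - (104/(-61) - 84/38)) + (49 + 211)/(144 + 157) = (10*I)*(0 - (104/(-61) - 84/38)) + (49 + 211)/(144 + 157) = (10*I)*(0 - (104*(-1/61) - 84*1/38)) + 260/301 = (10*I)*(0 - (-104/61 - 42/19)) + 260*(1/301) = (10*I)*(0 - 1*(-4538/1159)) + 260/301 = (10*I)*(0 + 4538/1159) + 260/301 = (10*I)*(4538/1159) + 260/301 = 45380*I/1159 + 260/301 = 260/301 + 45380*I/1159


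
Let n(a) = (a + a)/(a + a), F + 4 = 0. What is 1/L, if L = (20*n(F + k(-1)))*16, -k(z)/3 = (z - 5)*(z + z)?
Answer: 1/320 ≈ 0.0031250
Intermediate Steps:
F = -4 (F = -4 + 0 = -4)
k(z) = -6*z*(-5 + z) (k(z) = -3*(z - 5)*(z + z) = -3*(-5 + z)*2*z = -6*z*(-5 + z))
n(a) = 1 (n(a) = (2*a)/((2*a)) = (2*a)*(1/(2*a)) = 1)
L = 320 (L = (20*1)*16 = 20*16 = 320)
1/L = 1/320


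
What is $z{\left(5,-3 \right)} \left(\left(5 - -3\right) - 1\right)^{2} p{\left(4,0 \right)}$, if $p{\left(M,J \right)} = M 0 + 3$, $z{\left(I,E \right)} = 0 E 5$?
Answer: $0$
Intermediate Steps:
$z{\left(I,E \right)} = 0$ ($z{\left(I,E \right)} = 0 \cdot 5 = 0$)
$p{\left(M,J \right)} = 3$ ($p{\left(M,J \right)} = 0 + 3 = 3$)
$z{\left(5,-3 \right)} \left(\left(5 - -3\right) - 1\right)^{2} p{\left(4,0 \right)} = 0 \left(\left(5 - -3\right) - 1\right)^{2} \cdot 3 = 0 \left(\left(5 + 3\right) - 1\right)^{2} \cdot 3 = 0 \left(8 - 1\right)^{2} \cdot 3 = 0 \cdot 7^{2} \cdot 3 = 0 \cdot 49 \cdot 3 = 0 \cdot 3 = 0$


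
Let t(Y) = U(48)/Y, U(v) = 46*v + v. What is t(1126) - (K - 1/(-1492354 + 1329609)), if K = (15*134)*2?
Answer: -368150672903/91625435 ≈ -4018.0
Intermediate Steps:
U(v) = 47*v
t(Y) = 2256/Y (t(Y) = (47*48)/Y = 2256/Y)
K = 4020 (K = 2010*2 = 4020)
t(1126) - (K - 1/(-1492354 + 1329609)) = 2256/1126 - (4020 - 1/(-1492354 + 1329609)) = 2256*(1/1126) - (4020 - 1/(-162745)) = 1128/563 - (4020 - 1*(-1/162745)) = 1128/563 - (4020 + 1/162745) = 1128/563 - 1*654234901/162745 = 1128/563 - 654234901/162745 = -368150672903/91625435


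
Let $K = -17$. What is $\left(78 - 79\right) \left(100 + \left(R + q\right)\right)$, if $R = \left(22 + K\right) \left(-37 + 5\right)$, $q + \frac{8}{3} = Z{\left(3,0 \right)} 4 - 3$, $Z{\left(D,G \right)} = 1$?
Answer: $\frac{185}{3} \approx 61.667$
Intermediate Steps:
$q = - \frac{5}{3}$ ($q = - \frac{8}{3} + \left(1 \cdot 4 - 3\right) = - \frac{8}{3} + \left(4 - 3\right) = - \frac{8}{3} + 1 = - \frac{5}{3} \approx -1.6667$)
$R = -160$ ($R = \left(22 - 17\right) \left(-37 + 5\right) = 5 \left(-32\right) = -160$)
$\left(78 - 79\right) \left(100 + \left(R + q\right)\right) = \left(78 - 79\right) \left(100 - \frac{485}{3}\right) = \left(-1\right) \left(- \frac{185}{3}\right) = \frac{185}{3}$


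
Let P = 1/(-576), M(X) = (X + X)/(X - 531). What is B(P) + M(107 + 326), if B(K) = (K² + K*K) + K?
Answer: -71843567/8128512 ≈ -8.8385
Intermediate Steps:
M(X) = 2*X/(-531 + X) (M(X) = (2*X)/(-531 + X) = 2*X/(-531 + X))
P = -1/576 ≈ -0.0017361
B(K) = K + 2*K² (B(K) = (K² + K²) + K = 2*K² + K = K + 2*K²)
B(P) + M(107 + 326) = -(1 + 2*(-1/576))/576 + 2*(107 + 326)/(-531 + (107 + 326)) = -(1 - 1/288)/576 + 2*433/(-531 + 433) = -1/576*287/288 + 2*433/(-98) = -287/165888 + 2*433*(-1/98) = -287/165888 - 433/49 = -71843567/8128512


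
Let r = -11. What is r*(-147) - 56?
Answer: 1561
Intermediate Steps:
r*(-147) - 56 = -11*(-147) - 56 = 1617 - 56 = 1561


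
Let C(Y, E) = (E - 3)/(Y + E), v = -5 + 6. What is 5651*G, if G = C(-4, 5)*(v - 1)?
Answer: 0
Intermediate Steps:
v = 1
C(Y, E) = (-3 + E)/(E + Y)
G = 0 (G = ((-3 + 5)/(5 - 4))*(1 - 1) = (2/1)*0 = (1*2)*0 = 2*0 = 0)
5651*G = 5651*0 = 0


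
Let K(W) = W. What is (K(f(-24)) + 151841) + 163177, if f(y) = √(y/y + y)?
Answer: 315018 + I*√23 ≈ 3.1502e+5 + 4.7958*I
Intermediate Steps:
f(y) = √(1 + y)
(K(f(-24)) + 151841) + 163177 = (√(1 - 24) + 151841) + 163177 = (√(-23) + 151841) + 163177 = (I*√23 + 151841) + 163177 = (151841 + I*√23) + 163177 = 315018 + I*√23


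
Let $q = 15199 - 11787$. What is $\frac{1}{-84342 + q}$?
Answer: $- \frac{1}{80930} \approx -1.2356 \cdot 10^{-5}$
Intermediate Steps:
$q = 3412$ ($q = 15199 - 11787 = 3412$)
$\frac{1}{-84342 + q} = \frac{1}{-84342 + 3412} = \frac{1}{-80930} = - \frac{1}{80930}$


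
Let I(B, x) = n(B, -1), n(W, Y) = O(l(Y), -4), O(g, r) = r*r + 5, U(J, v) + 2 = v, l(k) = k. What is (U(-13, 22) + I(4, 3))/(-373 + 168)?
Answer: -1/5 ≈ -0.20000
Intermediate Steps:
U(J, v) = -2 + v
O(g, r) = 5 + r**2 (O(g, r) = r**2 + 5 = 5 + r**2)
n(W, Y) = 21 (n(W, Y) = 5 + (-4)**2 = 5 + 16 = 21)
I(B, x) = 21
(U(-13, 22) + I(4, 3))/(-373 + 168) = ((-2 + 22) + 21)/(-373 + 168) = (20 + 21)/(-205) = 41*(-1/205) = -1/5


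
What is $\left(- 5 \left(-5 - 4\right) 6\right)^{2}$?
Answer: $72900$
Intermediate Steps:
$\left(- 5 \left(-5 - 4\right) 6\right)^{2} = \left(\left(-5\right) \left(-9\right) 6\right)^{2} = \left(45 \cdot 6\right)^{2} = 270^{2} = 72900$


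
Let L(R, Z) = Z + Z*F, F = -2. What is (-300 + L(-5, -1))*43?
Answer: -12857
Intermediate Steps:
L(R, Z) = -Z (L(R, Z) = Z + Z*(-2) = Z - 2*Z = -Z)
(-300 + L(-5, -1))*43 = (-300 - 1*(-1))*43 = (-300 + 1)*43 = -299*43 = -12857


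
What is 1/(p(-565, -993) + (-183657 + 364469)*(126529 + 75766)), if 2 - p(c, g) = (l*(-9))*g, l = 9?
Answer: 1/36577283109 ≈ 2.7339e-11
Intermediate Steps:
p(c, g) = 2 + 81*g (p(c, g) = 2 - 9*(-9)*g = 2 - (-81)*g = 2 + 81*g)
1/(p(-565, -993) + (-183657 + 364469)*(126529 + 75766)) = 1/((2 + 81*(-993)) + (-183657 + 364469)*(126529 + 75766)) = 1/((2 - 80433) + 180812*202295) = 1/(-80431 + 36577363540) = 1/36577283109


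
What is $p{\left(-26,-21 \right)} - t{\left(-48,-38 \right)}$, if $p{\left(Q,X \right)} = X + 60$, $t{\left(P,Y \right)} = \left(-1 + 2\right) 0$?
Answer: $39$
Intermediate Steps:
$t{\left(P,Y \right)} = 0$ ($t{\left(P,Y \right)} = 1 \cdot 0 = 0$)
$p{\left(Q,X \right)} = 60 + X$
$p{\left(-26,-21 \right)} - t{\left(-48,-38 \right)} = \left(60 - 21\right) - 0 = 39 + 0 = 39$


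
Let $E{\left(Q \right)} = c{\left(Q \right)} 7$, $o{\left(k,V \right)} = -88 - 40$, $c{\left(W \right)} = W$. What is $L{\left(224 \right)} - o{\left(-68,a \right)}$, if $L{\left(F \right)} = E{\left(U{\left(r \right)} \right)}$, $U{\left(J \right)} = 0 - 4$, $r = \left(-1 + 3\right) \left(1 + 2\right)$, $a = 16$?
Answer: $100$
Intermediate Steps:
$r = 6$ ($r = 2 \cdot 3 = 6$)
$o{\left(k,V \right)} = -128$
$U{\left(J \right)} = -4$
$E{\left(Q \right)} = 7 Q$ ($E{\left(Q \right)} = Q 7 = 7 Q$)
$L{\left(F \right)} = -28$ ($L{\left(F \right)} = 7 \left(-4\right) = -28$)
$L{\left(224 \right)} - o{\left(-68,a \right)} = -28 - -128 = -28 + 128 = 100$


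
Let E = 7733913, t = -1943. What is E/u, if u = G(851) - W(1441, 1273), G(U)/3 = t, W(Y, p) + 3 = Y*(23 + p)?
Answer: -2577971/624454 ≈ -4.1284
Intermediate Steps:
W(Y, p) = -3 + Y*(23 + p)
G(U) = -5829 (G(U) = 3*(-1943) = -5829)
u = -1873362 (u = -5829 - (-3 + 23*1441 + 1441*1273) = -5829 - (-3 + 33143 + 1834393) = -5829 - 1*1867533 = -5829 - 1867533 = -1873362)
E/u = 7733913/(-1873362) = 7733913*(-1/1873362) = -2577971/624454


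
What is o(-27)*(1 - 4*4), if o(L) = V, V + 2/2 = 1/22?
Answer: 315/22 ≈ 14.318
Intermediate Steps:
V = -21/22 (V = -1 + 1/22 = -21/22 ≈ -0.95455)
o(L) = -21/22
o(-27)*(1 - 4*4) = -21*(1 - 4*4)/22 = -21*(1 - 16)/22 = -21/22*(-15) = 315/22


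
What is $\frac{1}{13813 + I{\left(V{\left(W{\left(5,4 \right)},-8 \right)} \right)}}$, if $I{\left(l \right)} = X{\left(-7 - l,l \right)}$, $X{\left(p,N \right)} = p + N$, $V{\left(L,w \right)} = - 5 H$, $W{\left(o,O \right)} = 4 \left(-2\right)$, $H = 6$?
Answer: $\frac{1}{13806} \approx 7.2432 \cdot 10^{-5}$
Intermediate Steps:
$W{\left(o,O \right)} = -8$
$V{\left(L,w \right)} = -30$ ($V{\left(L,w \right)} = \left(-5\right) 6 = -30$)
$X{\left(p,N \right)} = N + p$
$I{\left(l \right)} = -7$ ($I{\left(l \right)} = l - \left(7 + l\right) = -7$)
$\frac{1}{13813 + I{\left(V{\left(W{\left(5,4 \right)},-8 \right)} \right)}} = \frac{1}{13813 - 7} = \frac{1}{13806}$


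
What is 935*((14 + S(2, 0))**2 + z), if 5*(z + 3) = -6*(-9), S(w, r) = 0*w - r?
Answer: 190553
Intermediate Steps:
S(w, r) = -r (S(w, r) = 0 - r = -r)
z = 39/5 (z = -3 + (-6*(-9))/5 = -3 + (1/5)*54 = -3 + 54/5 = 39/5 ≈ 7.8000)
935*((14 + S(2, 0))**2 + z) = 935*((14 - 1*0)**2 + 39/5) = 935*((14 + 0)**2 + 39/5) = 935*(14**2 + 39/5) = 935*(196 + 39/5) = 935*(1019/5) = 190553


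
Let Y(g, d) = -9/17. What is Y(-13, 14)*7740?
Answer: -69660/17 ≈ -4097.6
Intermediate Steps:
Y(g, d) = -9/17 (Y(g, d) = -9*1/17 = -9/17)
Y(-13, 14)*7740 = -9/17*7740 = -69660/17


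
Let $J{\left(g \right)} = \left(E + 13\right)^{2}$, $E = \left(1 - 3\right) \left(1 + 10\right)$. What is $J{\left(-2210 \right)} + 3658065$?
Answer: $3658146$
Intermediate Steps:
$E = -22$ ($E = \left(-2\right) 11 = -22$)
$J{\left(g \right)} = 81$ ($J{\left(g \right)} = \left(-22 + 13\right)^{2} = \left(-9\right)^{2} = 81$)
$J{\left(-2210 \right)} + 3658065 = 81 + 3658065 = 3658146$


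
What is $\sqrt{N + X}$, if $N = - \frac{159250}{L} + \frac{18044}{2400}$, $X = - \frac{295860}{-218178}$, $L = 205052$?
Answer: $\frac{\sqrt{1250573679899335669746}}{12427176460} \approx 2.8457$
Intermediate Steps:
$X = \frac{49310}{36363}$ ($X = \left(-295860\right) \left(- \frac{1}{218178}\right) = \frac{49310}{36363} \approx 1.356$)
$N = \frac{207359893}{30757800}$ ($N = - \frac{159250}{205052} + \frac{18044}{2400} = \left(-159250\right) \frac{1}{205052} + 18044 \cdot \frac{1}{2400} = - \frac{79625}{102526} + \frac{4511}{600} = \frac{207359893}{30757800} \approx 6.7417$)
$\sqrt{N + X} = \sqrt{\frac{207359893}{30757800} + \frac{49310}{36363}} = \sqrt{\frac{1006321656351}{124271764600}} = \frac{\sqrt{1250573679899335669746}}{12427176460}$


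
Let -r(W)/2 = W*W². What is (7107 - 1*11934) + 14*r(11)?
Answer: -42095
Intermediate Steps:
r(W) = -2*W³ (r(W) = -2*W*W² = -2*W³)
(7107 - 1*11934) + 14*r(11) = (7107 - 1*11934) + 14*(-2*11³) = (7107 - 11934) + 14*(-2*1331) = -4827 + 14*(-2662) = -4827 - 37268 = -42095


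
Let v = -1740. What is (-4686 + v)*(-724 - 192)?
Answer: 5886216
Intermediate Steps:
(-4686 + v)*(-724 - 192) = (-4686 - 1740)*(-724 - 192) = -6426*(-916) = 5886216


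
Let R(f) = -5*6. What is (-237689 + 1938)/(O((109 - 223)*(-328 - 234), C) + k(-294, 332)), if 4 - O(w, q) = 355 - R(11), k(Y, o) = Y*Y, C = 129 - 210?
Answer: -235751/86055 ≈ -2.7395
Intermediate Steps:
C = -81
R(f) = -30
k(Y, o) = Y²
O(w, q) = -381 (O(w, q) = 4 - (355 - 1*(-30)) = 4 - (355 + 30) = 4 - 1*385 = 4 - 385 = -381)
(-237689 + 1938)/(O((109 - 223)*(-328 - 234), C) + k(-294, 332)) = (-237689 + 1938)/(-381 + (-294)²) = -235751/(-381 + 86436) = -235751/86055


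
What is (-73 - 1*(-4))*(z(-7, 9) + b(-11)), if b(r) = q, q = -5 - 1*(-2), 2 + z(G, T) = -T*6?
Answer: 4071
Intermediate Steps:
z(G, T) = -2 - 6*T (z(G, T) = -2 - T*6 = -2 - 6*T)
q = -3 (q = -5 + 2 = -3)
b(r) = -3
(-73 - 1*(-4))*(z(-7, 9) + b(-11)) = (-73 - 1*(-4))*((-2 - 6*9) - 3) = (-73 + 4)*((-2 - 54) - 3) = -69*(-56 - 3) = -69*(-59) = 4071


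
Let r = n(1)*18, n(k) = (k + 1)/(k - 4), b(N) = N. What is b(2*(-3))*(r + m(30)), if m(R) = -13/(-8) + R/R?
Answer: 225/4 ≈ 56.250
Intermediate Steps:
n(k) = (1 + k)/(-4 + k)
m(R) = 21/8 (m(R) = -13*(-⅛) + 1 = 13/8 + 1 = 21/8)
r = -12 (r = ((1 + 1)/(-4 + 1))*18 = (2/(-3))*18 = -⅓*2*18 = -⅔*18 = -12)
b(2*(-3))*(r + m(30)) = (2*(-3))*(-12 + 21/8) = -6*(-75/8) = 225/4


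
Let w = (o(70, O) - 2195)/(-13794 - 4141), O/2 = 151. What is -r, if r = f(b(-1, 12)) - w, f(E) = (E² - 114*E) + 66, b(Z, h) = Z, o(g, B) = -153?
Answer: -3243887/17935 ≈ -180.87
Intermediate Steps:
O = 302 (O = 2*151 = 302)
w = 2348/17935 (w = (-153 - 2195)/(-13794 - 4141) = -2348/(-17935) = -2348*(-1/17935) = 2348/17935 ≈ 0.13092)
f(E) = 66 + E² - 114*E
r = 3243887/17935 (r = (66 + (-1)² - 114*(-1)) - 1*2348/17935 = (66 + 1 + 114) - 2348/17935 = 181 - 2348/17935 = 3243887/17935 ≈ 180.87)
-r = -1*3243887/17935 = -3243887/17935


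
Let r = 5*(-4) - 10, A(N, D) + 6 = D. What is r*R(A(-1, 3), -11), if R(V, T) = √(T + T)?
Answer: -30*I*√22 ≈ -140.71*I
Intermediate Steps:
A(N, D) = -6 + D
R(V, T) = √2*√T (R(V, T) = √(2*T) = √2*√T)
r = -30 (r = -20 - 10 = -30)
r*R(A(-1, 3), -11) = -30*√2*√(-11) = -30*√2*I*√11 = -30*I*√22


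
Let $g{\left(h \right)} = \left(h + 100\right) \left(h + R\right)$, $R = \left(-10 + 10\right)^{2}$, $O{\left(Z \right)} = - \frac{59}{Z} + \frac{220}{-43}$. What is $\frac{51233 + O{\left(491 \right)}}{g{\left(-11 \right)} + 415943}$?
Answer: $\frac{270392943}{2190283733} \approx 0.12345$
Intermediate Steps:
$O{\left(Z \right)} = - \frac{220}{43} - \frac{59}{Z}$ ($O{\left(Z \right)} = - \frac{59}{Z} + 220 \left(- \frac{1}{43}\right) = - \frac{59}{Z} - \frac{220}{43} = - \frac{220}{43} - \frac{59}{Z}$)
$R = 0$ ($R = 0^{2} = 0$)
$g{\left(h \right)} = h \left(100 + h\right)$ ($g{\left(h \right)} = \left(h + 100\right) \left(h + 0\right) = \left(100 + h\right) h = h \left(100 + h\right)$)
$\frac{51233 + O{\left(491 \right)}}{g{\left(-11 \right)} + 415943} = \frac{51233 - \left(\frac{220}{43} + \frac{59}{491}\right)}{- 11 \left(100 - 11\right) + 415943} = \frac{51233 - \frac{110557}{21113}}{\left(-11\right) 89 + 415943} = \frac{51233 - \frac{110557}{21113}}{-979 + 415943} = \frac{51233 - \frac{110557}{21113}}{414964} = \frac{1081571772}{21113} \cdot \frac{1}{414964} = \frac{270392943}{2190283733}$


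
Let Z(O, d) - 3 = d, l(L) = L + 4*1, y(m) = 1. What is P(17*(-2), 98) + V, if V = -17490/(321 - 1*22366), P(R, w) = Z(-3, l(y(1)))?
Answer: 38770/4409 ≈ 8.7934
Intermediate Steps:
l(L) = 4 + L (l(L) = L + 4 = 4 + L)
Z(O, d) = 3 + d
P(R, w) = 8 (P(R, w) = 3 + (4 + 1) = 3 + 5 = 8)
V = 3498/4409 (V = -17490/(321 - 22366) = -17490/(-22045) = -17490*(-1/22045) = 3498/4409 ≈ 0.79338)
P(17*(-2), 98) + V = 8 + 3498/4409 = 38770/4409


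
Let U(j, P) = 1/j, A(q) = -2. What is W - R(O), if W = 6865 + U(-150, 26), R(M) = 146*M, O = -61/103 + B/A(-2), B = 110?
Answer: 231463547/15450 ≈ 14981.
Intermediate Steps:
O = -5726/103 (O = -61/103 + 110/(-2) = -61*1/103 + 110*(-1/2) = -61/103 - 55 = -5726/103 ≈ -55.592)
W = 1029749/150 (W = 6865 + 1/(-150) = 6865 - 1/150 = 1029749/150 ≈ 6865.0)
W - R(O) = 1029749/150 - 146*(-5726)/103 = 1029749/150 - 1*(-835996/103) = 1029749/150 + 835996/103 = 231463547/15450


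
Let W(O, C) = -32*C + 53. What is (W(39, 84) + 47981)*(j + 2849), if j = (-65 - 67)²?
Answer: 919299458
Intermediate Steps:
j = 17424 (j = (-132)² = 17424)
W(O, C) = 53 - 32*C
(W(39, 84) + 47981)*(j + 2849) = ((53 - 32*84) + 47981)*(17424 + 2849) = ((53 - 2688) + 47981)*20273 = (-2635 + 47981)*20273 = 45346*20273 = 919299458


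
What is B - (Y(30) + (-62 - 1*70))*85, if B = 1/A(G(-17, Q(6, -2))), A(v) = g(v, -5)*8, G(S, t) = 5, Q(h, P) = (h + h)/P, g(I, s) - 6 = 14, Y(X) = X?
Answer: 1387201/160 ≈ 8670.0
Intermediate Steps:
g(I, s) = 20 (g(I, s) = 6 + 14 = 20)
Q(h, P) = 2*h/P (Q(h, P) = (2*h)/P = 2*h/P)
A(v) = 160 (A(v) = 20*8 = 160)
B = 1/160 ≈ 0.0062500
B - (Y(30) + (-62 - 1*70))*85 = 1/160 - (30 + (-62 - 1*70))*85 = 1/160 - (30 + (-62 - 70))*85 = 1/160 - (30 - 132)*85 = 1/160 - (-102)*85 = 1/160 - 1*(-8670) = 1/160 + 8670 = 1387201/160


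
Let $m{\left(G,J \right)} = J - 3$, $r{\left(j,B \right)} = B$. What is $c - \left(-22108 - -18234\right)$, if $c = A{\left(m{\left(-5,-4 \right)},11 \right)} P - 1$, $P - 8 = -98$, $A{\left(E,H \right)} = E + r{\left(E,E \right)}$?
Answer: $5133$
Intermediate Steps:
$m{\left(G,J \right)} = -3 + J$ ($m{\left(G,J \right)} = J - 3 = -3 + J$)
$A{\left(E,H \right)} = 2 E$ ($A{\left(E,H \right)} = E + E = 2 E$)
$P = -90$ ($P = 8 - 98 = -90$)
$c = 1259$ ($c = 2 \left(-3 - 4\right) \left(-90\right) - 1 = 2 \left(-7\right) \left(-90\right) - 1 = \left(-14\right) \left(-90\right) - 1 = 1260 - 1 = 1259$)
$c - \left(-22108 - -18234\right) = 1259 - \left(-22108 - -18234\right) = 1259 - \left(-22108 + 18234\right) = 1259 - -3874 = 1259 + 3874 = 5133$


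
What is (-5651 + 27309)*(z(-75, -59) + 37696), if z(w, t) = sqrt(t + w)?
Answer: 816419968 + 21658*I*sqrt(134) ≈ 8.1642e+8 + 2.5071e+5*I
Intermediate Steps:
(-5651 + 27309)*(z(-75, -59) + 37696) = (-5651 + 27309)*(sqrt(-59 - 75) + 37696) = 21658*(sqrt(-134) + 37696) = 21658*(I*sqrt(134) + 37696) = 21658*(37696 + I*sqrt(134)) = 816419968 + 21658*I*sqrt(134)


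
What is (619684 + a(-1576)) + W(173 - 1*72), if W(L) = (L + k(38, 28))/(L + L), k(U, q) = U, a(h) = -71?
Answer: 125161965/202 ≈ 6.1961e+5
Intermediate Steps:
W(L) = (38 + L)/(2*L) (W(L) = (L + 38)/(L + L) = (38 + L)/((2*L)) = (38 + L)*(1/(2*L)) = (38 + L)/(2*L))
(619684 + a(-1576)) + W(173 - 1*72) = (619684 - 71) + (38 + (173 - 1*72))/(2*(173 - 1*72)) = 619613 + (38 + (173 - 72))/(2*(173 - 72)) = 619613 + (½)*(38 + 101)/101 = 619613 + (½)*(1/101)*139 = 619613 + 139/202 = 125161965/202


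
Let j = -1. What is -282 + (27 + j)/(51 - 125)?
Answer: -10447/37 ≈ -282.35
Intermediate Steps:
-282 + (27 + j)/(51 - 125) = -282 + (27 - 1)/(51 - 125) = -282 + 26/(-74) = -282 + 26*(-1/74) = -282 - 13/37 = -10447/37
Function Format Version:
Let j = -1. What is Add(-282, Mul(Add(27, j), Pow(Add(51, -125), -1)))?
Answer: Rational(-10447, 37) ≈ -282.35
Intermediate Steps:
Add(-282, Mul(Add(27, j), Pow(Add(51, -125), -1))) = Add(-282, Mul(Add(27, -1), Pow(Add(51, -125), -1))) = Add(-282, Mul(26, Pow(-74, -1))) = Add(-282, Mul(26, Rational(-1, 74))) = Add(-282, Rational(-13, 37)) = Rational(-10447, 37)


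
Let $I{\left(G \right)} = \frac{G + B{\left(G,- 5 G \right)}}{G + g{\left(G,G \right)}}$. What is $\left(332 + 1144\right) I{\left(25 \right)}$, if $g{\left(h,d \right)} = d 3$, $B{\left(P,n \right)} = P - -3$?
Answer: $\frac{19557}{25} \approx 782.28$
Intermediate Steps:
$B{\left(P,n \right)} = 3 + P$ ($B{\left(P,n \right)} = P + 3 = 3 + P$)
$g{\left(h,d \right)} = 3 d$
$I{\left(G \right)} = \frac{3 + 2 G}{4 G}$ ($I{\left(G \right)} = \frac{G + \left(3 + G\right)}{G + 3 G} = \frac{3 + 2 G}{4 G}$)
$\left(332 + 1144\right) I{\left(25 \right)} = \left(332 + 1144\right) \frac{3 + 2 \cdot 25}{4 \cdot 25} = 1476 \cdot \frac{1}{4} \cdot \frac{1}{25} \left(3 + 50\right) = 1476 \cdot \frac{1}{4} \cdot \frac{1}{25} \cdot 53 = 1476 \cdot \frac{53}{100} = \frac{19557}{25}$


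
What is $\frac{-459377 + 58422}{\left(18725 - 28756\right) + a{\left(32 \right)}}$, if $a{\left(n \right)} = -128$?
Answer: $\frac{400955}{10159} \approx 39.468$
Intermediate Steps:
$\frac{-459377 + 58422}{\left(18725 - 28756\right) + a{\left(32 \right)}} = \frac{-459377 + 58422}{\left(18725 - 28756\right) - 128} = - \frac{400955}{\left(18725 - 28756\right) - 128} = - \frac{400955}{-10031 - 128} = - \frac{400955}{-10159} = \left(-400955\right) \left(- \frac{1}{10159}\right) = \frac{400955}{10159}$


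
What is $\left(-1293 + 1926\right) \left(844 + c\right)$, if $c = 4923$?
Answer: $3650511$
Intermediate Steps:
$\left(-1293 + 1926\right) \left(844 + c\right) = \left(-1293 + 1926\right) \left(844 + 4923\right) = 633 \cdot 5767 = 3650511$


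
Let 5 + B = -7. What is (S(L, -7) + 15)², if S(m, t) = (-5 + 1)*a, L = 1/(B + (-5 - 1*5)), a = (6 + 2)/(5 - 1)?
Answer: 49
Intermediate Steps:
B = -12 (B = -5 - 7 = -12)
a = 2 (a = 8/4 = 8*(¼) = 2)
L = -1/22 (L = 1/(-12 + (-5 - 1*5)) = 1/(-12 + (-5 - 5)) = 1/(-12 - 10) = 1/(-22) = -1/22 ≈ -0.045455)
S(m, t) = -8 (S(m, t) = (-5 + 1)*2 = -4*2 = -8)
(S(L, -7) + 15)² = (-8 + 15)² = 7² = 49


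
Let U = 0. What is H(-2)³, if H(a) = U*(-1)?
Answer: 0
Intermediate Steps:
H(a) = 0 (H(a) = 0*(-1) = 0)
H(-2)³ = 0³ = 0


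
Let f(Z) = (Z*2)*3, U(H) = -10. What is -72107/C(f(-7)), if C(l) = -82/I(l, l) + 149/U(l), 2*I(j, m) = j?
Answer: 15142470/2309 ≈ 6558.0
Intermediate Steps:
I(j, m) = j/2
f(Z) = 6*Z (f(Z) = (2*Z)*3 = 6*Z)
C(l) = -149/10 - 164/l (C(l) = -82*2/l + 149/(-10) = -164/l + 149*(-1/10) = -164/l - 149/10 = -149/10 - 164/l)
-72107/C(f(-7)) = -72107/(-149/10 - 164/(6*(-7))) = -72107/(-149/10 - 164/(-42)) = -72107/(-149/10 - 164*(-1/42)) = -72107/(-149/10 + 82/21) = -72107/(-2309/210) = -72107*(-210/2309) = 15142470/2309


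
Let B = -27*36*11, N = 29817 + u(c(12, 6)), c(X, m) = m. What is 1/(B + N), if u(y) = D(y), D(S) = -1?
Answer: 1/19124 ≈ 5.2290e-5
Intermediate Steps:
u(y) = -1
N = 29816 (N = 29817 - 1 = 29816)
B = -10692 (B = -972*11 = -10692)
1/(B + N) = 1/(-10692 + 29816) = 1/19124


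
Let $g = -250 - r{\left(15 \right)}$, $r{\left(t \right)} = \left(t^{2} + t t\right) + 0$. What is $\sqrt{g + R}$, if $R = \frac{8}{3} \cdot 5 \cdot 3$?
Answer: $2 i \sqrt{165} \approx 25.69 i$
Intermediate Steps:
$r{\left(t \right)} = 2 t^{2}$ ($r{\left(t \right)} = \left(t^{2} + t^{2}\right) + 0 = 2 t^{2} + 0 = 2 t^{2}$)
$g = -700$ ($g = -250 - 2 \cdot 15^{2} = -250 - 2 \cdot 225 = -250 - 450 = -700$)
$R = 40$ ($R = 8 \cdot \frac{1}{3} \cdot 5 \cdot 3 = \frac{8}{3} \cdot 5 \cdot 3 = \frac{40}{3} \cdot 3 = 40$)
$\sqrt{g + R} = \sqrt{-700 + 40} = \sqrt{-660} = 2 i \sqrt{165}$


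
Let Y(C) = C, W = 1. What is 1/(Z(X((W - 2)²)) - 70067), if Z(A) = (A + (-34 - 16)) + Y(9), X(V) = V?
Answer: -1/70107 ≈ -1.4264e-5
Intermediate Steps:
Z(A) = -41 + A (Z(A) = (A + (-34 - 16)) + 9 = (A - 50) + 9 = (-50 + A) + 9 = -41 + A)
1/(Z(X((W - 2)²)) - 70067) = 1/((-41 + (1 - 2)²) - 70067) = 1/((-41 + (-1)²) - 70067) = 1/((-41 + 1) - 70067) = 1/(-40 - 70067) = 1/(-70107) = -1/70107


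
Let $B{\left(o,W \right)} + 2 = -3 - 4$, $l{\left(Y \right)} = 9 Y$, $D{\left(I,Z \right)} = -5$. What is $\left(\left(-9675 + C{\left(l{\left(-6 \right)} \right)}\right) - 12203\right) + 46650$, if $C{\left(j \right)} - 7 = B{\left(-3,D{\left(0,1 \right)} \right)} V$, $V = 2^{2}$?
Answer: $24743$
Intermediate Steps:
$B{\left(o,W \right)} = -9$ ($B{\left(o,W \right)} = -2 - 7 = -9$)
$V = 4$
$C{\left(j \right)} = -29$ ($C{\left(j \right)} = 7 - 36 = -29$)
$\left(\left(-9675 + C{\left(l{\left(-6 \right)} \right)}\right) - 12203\right) + 46650 = \left(\left(-9675 - 29\right) - 12203\right) + 46650 = \left(-9704 - 12203\right) + 46650 = -21907 + 46650 = 24743$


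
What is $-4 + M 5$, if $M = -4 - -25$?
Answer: $101$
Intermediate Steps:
$M = 21$ ($M = -4 + 25 = 21$)
$-4 + M 5 = -4 + 21 \cdot 5 = -4 + 105 = 101$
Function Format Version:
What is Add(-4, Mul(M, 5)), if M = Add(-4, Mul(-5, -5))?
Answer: 101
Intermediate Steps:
M = 21 (M = Add(-4, 25) = 21)
Add(-4, Mul(M, 5)) = Add(-4, Mul(21, 5)) = Add(-4, 105) = 101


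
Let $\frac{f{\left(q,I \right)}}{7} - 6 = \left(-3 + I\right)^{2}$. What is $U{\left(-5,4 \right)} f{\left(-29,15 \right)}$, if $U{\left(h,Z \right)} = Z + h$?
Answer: $-1050$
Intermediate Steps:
$f{\left(q,I \right)} = 42 + 7 \left(-3 + I\right)^{2}$
$U{\left(-5,4 \right)} f{\left(-29,15 \right)} = \left(4 - 5\right) \left(42 + 7 \left(-3 + 15\right)^{2}\right) = - (42 + 7 \cdot 12^{2}) = - (42 + 7 \cdot 144) = - (42 + 1008) = \left(-1\right) 1050 = -1050$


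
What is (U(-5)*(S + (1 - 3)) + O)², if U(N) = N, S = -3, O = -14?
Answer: 121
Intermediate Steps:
(U(-5)*(S + (1 - 3)) + O)² = (-5*(-3 + (1 - 3)) - 14)² = (-5*(-3 - 2) - 14)² = (-5*(-5) - 14)² = (25 - 14)² = 11² = 121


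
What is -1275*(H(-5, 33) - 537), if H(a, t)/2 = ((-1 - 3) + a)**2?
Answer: 478125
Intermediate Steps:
H(a, t) = 2*(-4 + a)**2 (H(a, t) = 2*((-1 - 3) + a)**2 = 2*(-4 + a)**2)
-1275*(H(-5, 33) - 537) = -1275*(2*(-4 - 5)**2 - 537) = -1275*(2*(-9)**2 - 537) = -1275*(2*81 - 537) = -1275*(162 - 537) = -1275*(-375) = 478125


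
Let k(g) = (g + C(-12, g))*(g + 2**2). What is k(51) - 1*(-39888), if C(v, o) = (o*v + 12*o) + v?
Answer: 42033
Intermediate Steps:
C(v, o) = v + 12*o + o*v (C(v, o) = (12*o + o*v) + v = v + 12*o + o*v)
k(g) = (-12 + g)*(4 + g) (k(g) = (g + (-12 + 12*g + g*(-12)))*(g + 2**2) = (g + (-12 + 12*g - 12*g))*(g + 4) = (g - 12)*(4 + g) = (-12 + g)*(4 + g))
k(51) - 1*(-39888) = (-48 + 51**2 - 8*51) - 1*(-39888) = (-48 + 2601 - 408) + 39888 = 2145 + 39888 = 42033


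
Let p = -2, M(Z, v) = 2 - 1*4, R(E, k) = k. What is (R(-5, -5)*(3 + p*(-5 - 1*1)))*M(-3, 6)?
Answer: 150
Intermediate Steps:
M(Z, v) = -2 (M(Z, v) = 2 - 4 = -2)
(R(-5, -5)*(3 + p*(-5 - 1*1)))*M(-3, 6) = -5*(3 - 2*(-5 - 1*1))*(-2) = -5*(3 - 2*(-5 - 1))*(-2) = -5*(3 - 2*(-6))*(-2) = -5*(3 + 12)*(-2) = -5*15*(-2) = -75*(-2) = 150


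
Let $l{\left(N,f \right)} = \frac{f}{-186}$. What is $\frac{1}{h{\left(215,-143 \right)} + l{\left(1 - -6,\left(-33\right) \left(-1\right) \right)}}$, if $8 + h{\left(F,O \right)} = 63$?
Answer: $\frac{62}{3399} \approx 0.018241$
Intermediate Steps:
$h{\left(F,O \right)} = 55$ ($h{\left(F,O \right)} = -8 + 63 = 55$)
$l{\left(N,f \right)} = - \frac{f}{186}$ ($l{\left(N,f \right)} = f \left(- \frac{1}{186}\right) = - \frac{f}{186}$)
$\frac{1}{h{\left(215,-143 \right)} + l{\left(1 - -6,\left(-33\right) \left(-1\right) \right)}} = \frac{1}{55 - \frac{\left(-33\right) \left(-1\right)}{186}} = \frac{1}{55 - \frac{11}{62}} = \frac{1}{\frac{3399}{62}} = \frac{62}{3399}$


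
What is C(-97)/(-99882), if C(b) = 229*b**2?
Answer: -2154661/99882 ≈ -21.572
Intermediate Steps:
C(-97)/(-99882) = (229*(-97)**2)/(-99882) = (229*9409)*(-1/99882) = 2154661*(-1/99882) = -2154661/99882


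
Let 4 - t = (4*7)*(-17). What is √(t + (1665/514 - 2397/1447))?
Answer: 93*√30801250054/743758 ≈ 21.945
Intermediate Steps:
t = 480 (t = 4 - 4*7*(-17) = 4 - 28*(-17) = 4 - 1*(-476) = 4 + 476 = 480)
√(t + (1665/514 - 2397/1447)) = √(480 + (1665/514 - 2397/1447)) = √(480 + 1177197/743758) = √(358181037/743758) = 93*√30801250054/743758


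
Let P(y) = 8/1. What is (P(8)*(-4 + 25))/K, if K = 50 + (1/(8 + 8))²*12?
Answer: 10752/3203 ≈ 3.3569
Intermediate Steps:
P(y) = 8 (P(y) = 8*1 = 8)
K = 3203/64 (K = 50 + (1/16)²*12 = 50 + (1/256)*12 = 50 + 3/64 = 3203/64 ≈ 50.047)
(P(8)*(-4 + 25))/K = (8*(-4 + 25))/(3203/64) = (8*21)*(64/3203) = 168*(64/3203) = 10752/3203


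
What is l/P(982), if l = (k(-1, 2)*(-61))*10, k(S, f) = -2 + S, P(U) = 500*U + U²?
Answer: 305/242554 ≈ 0.0012575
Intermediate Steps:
P(U) = U² + 500*U
l = 1830 (l = ((-2 - 1)*(-61))*10 = -3*(-61)*10 = 183*10 = 1830)
l/P(982) = 1830/((982*(500 + 982))) = 1830/((982*1482)) = 1830/1455324 = 1830*(1/1455324) = 305/242554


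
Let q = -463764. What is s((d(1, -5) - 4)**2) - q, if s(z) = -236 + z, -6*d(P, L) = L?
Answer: 16687369/36 ≈ 4.6354e+5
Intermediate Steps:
d(P, L) = -L/6
s((d(1, -5) - 4)**2) - q = (-236 + (-1/6*(-5) - 4)**2) - 1*(-463764) = (-236 + (5/6 - 4)**2) + 463764 = (-236 + (-19/6)**2) + 463764 = (-236 + 361/36) + 463764 = -8135/36 + 463764 = 16687369/36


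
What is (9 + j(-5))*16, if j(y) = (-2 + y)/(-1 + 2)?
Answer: 32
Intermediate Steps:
j(y) = -2 + y (j(y) = (-2 + y)/1 = (-2 + y)*1 = -2 + y)
(9 + j(-5))*16 = (9 + (-2 - 5))*16 = (9 - 7)*16 = 2*16 = 32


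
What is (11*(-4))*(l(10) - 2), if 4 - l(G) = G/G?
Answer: -44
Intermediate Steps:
l(G) = 3 (l(G) = 4 - G/G = 4 - 1*1 = 4 - 1 = 3)
(11*(-4))*(l(10) - 2) = (11*(-4))*(3 - 2) = -44*1 = -44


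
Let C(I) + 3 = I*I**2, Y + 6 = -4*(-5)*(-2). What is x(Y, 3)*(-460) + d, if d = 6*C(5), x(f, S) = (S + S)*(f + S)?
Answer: 119412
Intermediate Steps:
Y = -46 (Y = -6 - 4*(-5)*(-2) = -6 + 20*(-2) = -6 - 40 = -46)
C(I) = -3 + I**3 (C(I) = -3 + I*I**2 = -3 + I**3)
x(f, S) = 2*S*(S + f) (x(f, S) = (2*S)*(S + f) = 2*S*(S + f))
d = 732 (d = 6*(-3 + 5**3) = 6*(-3 + 125) = 6*122 = 732)
x(Y, 3)*(-460) + d = (2*3*(3 - 46))*(-460) + 732 = (2*3*(-43))*(-460) + 732 = -258*(-460) + 732 = 118680 + 732 = 119412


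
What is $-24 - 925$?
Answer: $-949$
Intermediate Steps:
$-24 - 925 = -949$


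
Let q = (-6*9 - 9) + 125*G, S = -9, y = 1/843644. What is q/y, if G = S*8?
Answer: -7645945572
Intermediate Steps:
y = 1/843644 ≈ 1.1853e-6
G = -72 (G = -9*8 = -72)
q = -9063 (q = (-6*9 - 9) + 125*(-72) = (-54 - 9) - 9000 = -63 - 9000 = -9063)
q/y = -9063/1/843644 = -9063*843644 = -7645945572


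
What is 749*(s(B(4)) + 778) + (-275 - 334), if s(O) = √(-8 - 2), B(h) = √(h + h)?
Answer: 582113 + 749*I*√10 ≈ 5.8211e+5 + 2368.5*I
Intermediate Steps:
B(h) = √2*√h (B(h) = √(2*h) = √2*√h)
s(O) = I*√10 (s(O) = √(-10) = I*√10)
749*(s(B(4)) + 778) + (-275 - 334) = 749*(I*√10 + 778) + (-275 - 334) = 749*(778 + I*√10) - 609 = (582722 + 749*I*√10) - 609 = 582113 + 749*I*√10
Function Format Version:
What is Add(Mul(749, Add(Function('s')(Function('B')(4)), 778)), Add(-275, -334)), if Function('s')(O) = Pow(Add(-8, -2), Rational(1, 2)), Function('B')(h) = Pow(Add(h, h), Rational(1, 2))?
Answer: Add(582113, Mul(749, I, Pow(10, Rational(1, 2)))) ≈ Add(5.8211e+5, Mul(2368.5, I))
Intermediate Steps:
Function('B')(h) = Mul(Pow(2, Rational(1, 2)), Pow(h, Rational(1, 2))) (Function('B')(h) = Pow(Mul(2, h), Rational(1, 2)) = Mul(Pow(2, Rational(1, 2)), Pow(h, Rational(1, 2))))
Function('s')(O) = Mul(I, Pow(10, Rational(1, 2))) (Function('s')(O) = Pow(-10, Rational(1, 2)) = Mul(I, Pow(10, Rational(1, 2))))
Add(Mul(749, Add(Function('s')(Function('B')(4)), 778)), Add(-275, -334)) = Add(Mul(749, Add(Mul(I, Pow(10, Rational(1, 2))), 778)), Add(-275, -334)) = Add(Mul(749, Add(778, Mul(I, Pow(10, Rational(1, 2))))), -609) = Add(Add(582722, Mul(749, I, Pow(10, Rational(1, 2)))), -609) = Add(582113, Mul(749, I, Pow(10, Rational(1, 2))))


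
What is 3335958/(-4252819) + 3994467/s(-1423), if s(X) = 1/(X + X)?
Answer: -48347122707274116/4252819 ≈ -1.1368e+10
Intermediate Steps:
s(X) = 1/(2*X)
3335958/(-4252819) + 3994467/s(-1423) = 3335958/(-4252819) + 3994467/(((½)/(-1423))) = 3335958*(-1/4252819) + 3994467/(((½)*(-1/1423))) = -3335958/4252819 + 3994467/(-1/2846) = -3335958/4252819 + 3994467*(-2846) = -3335958/4252819 - 11368253082 = -48347122707274116/4252819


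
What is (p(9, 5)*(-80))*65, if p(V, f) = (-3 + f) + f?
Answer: -36400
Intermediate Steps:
p(V, f) = -3 + 2*f
(p(9, 5)*(-80))*65 = ((-3 + 2*5)*(-80))*65 = ((-3 + 10)*(-80))*65 = (7*(-80))*65 = -560*65 = -36400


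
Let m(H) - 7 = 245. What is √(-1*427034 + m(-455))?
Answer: I*√426782 ≈ 653.29*I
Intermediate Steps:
m(H) = 252 (m(H) = 7 + 245 = 252)
√(-1*427034 + m(-455)) = √(-1*427034 + 252) = √(-427034 + 252) = √(-426782) = I*√426782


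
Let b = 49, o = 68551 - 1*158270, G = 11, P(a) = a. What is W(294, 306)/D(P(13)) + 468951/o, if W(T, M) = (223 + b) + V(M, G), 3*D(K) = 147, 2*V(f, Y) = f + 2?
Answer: 311055/89719 ≈ 3.4670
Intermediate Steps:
V(f, Y) = 1 + f/2 (V(f, Y) = (f + 2)/2 = (2 + f)/2 = 1 + f/2)
o = -89719 (o = 68551 - 158270 = -89719)
D(K) = 49 (D(K) = (1/3)*147 = 49)
W(T, M) = 273 + M/2 (W(T, M) = (223 + 49) + (1 + M/2) = 272 + (1 + M/2) = 273 + M/2)
W(294, 306)/D(P(13)) + 468951/o = (273 + (1/2)*306)/49 + 468951/(-89719) = (273 + 153)*(1/49) + 468951*(-1/89719) = 426*(1/49) - 66993/12817 = 426/49 - 66993/12817 = 311055/89719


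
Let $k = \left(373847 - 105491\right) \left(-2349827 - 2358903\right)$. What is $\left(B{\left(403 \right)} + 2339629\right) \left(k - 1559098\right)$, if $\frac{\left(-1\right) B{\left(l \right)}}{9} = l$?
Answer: $-2951813023535621956$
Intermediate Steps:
$B{\left(l \right)} = - 9 l$
$k = -1263615947880$ ($k = 268356 \left(-4708730\right) = -1263615947880$)
$\left(B{\left(403 \right)} + 2339629\right) \left(k - 1559098\right) = \left(\left(-9\right) 403 + 2339629\right) \left(-1263615947880 - 1559098\right) = \left(-3627 + 2339629\right) \left(-1263617506978\right) = 2336002 \left(-1263617506978\right) = -2951813023535621956$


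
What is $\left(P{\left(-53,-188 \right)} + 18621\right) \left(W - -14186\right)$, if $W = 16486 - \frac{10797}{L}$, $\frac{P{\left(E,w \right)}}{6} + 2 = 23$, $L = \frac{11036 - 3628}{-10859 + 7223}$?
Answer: $\frac{1248906711699}{1852} \approx 6.7436 \cdot 10^{8}$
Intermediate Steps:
$L = - \frac{1852}{909}$ ($L = \frac{7408}{-3636} = 7408 \left(- \frac{1}{3636}\right) = - \frac{1852}{909} \approx -2.0374$)
$P{\left(E,w \right)} = 126$ ($P{\left(E,w \right)} = -12 + 6 \cdot 23 = -12 + 138 = 126$)
$W = \frac{40346545}{1852}$ ($W = 16486 - \frac{10797}{- \frac{1852}{909}} = 16486 - 10797 \left(- \frac{909}{1852}\right) = 16486 - - \frac{9814473}{1852} = 16486 + \frac{9814473}{1852} = \frac{40346545}{1852} \approx 21785.0$)
$\left(P{\left(-53,-188 \right)} + 18621\right) \left(W - -14186\right) = \left(126 + 18621\right) \left(\frac{40346545}{1852} - -14186\right) = 18747 \left(\frac{40346545}{1852} + 14186\right) = 18747 \cdot \frac{66619017}{1852} = \frac{1248906711699}{1852}$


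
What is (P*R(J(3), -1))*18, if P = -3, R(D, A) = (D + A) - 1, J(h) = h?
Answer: -54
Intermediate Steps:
R(D, A) = -1 + A + D (R(D, A) = (A + D) - 1 = -1 + A + D)
(P*R(J(3), -1))*18 = -3*(-1 - 1 + 3)*18 = -3*1*18 = -3*18 = -54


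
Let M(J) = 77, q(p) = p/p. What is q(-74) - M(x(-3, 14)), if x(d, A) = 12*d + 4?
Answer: -76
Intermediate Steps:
q(p) = 1
x(d, A) = 4 + 12*d
q(-74) - M(x(-3, 14)) = 1 - 1*77 = 1 - 77 = -76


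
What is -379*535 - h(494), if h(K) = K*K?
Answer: -446801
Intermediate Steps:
h(K) = K²
-379*535 - h(494) = -379*535 - 1*494² = -202765 - 1*244036 = -202765 - 244036 = -446801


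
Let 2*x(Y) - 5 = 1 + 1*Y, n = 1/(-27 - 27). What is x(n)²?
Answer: 104329/11664 ≈ 8.9445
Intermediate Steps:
n = -1/54 (n = 1/(-54) = -1/54 ≈ -0.018519)
x(Y) = 3 + Y/2 (x(Y) = 5/2 + (1 + 1*Y)/2 = 5/2 + (1 + Y)/2 = 5/2 + (½ + Y/2) = 3 + Y/2)
x(n)² = (3 + (½)*(-1/54))² = (3 - 1/108)² = (323/108)² = 104329/11664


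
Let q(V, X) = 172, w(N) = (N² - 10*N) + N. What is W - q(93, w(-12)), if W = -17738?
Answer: -17910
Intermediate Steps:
w(N) = N² - 9*N
W - q(93, w(-12)) = -17738 - 1*172 = -17738 - 172 = -17910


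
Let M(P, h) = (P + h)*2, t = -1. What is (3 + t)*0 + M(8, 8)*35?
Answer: 1120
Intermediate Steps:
M(P, h) = 2*P + 2*h
(3 + t)*0 + M(8, 8)*35 = (3 - 1)*0 + (2*8 + 2*8)*35 = 2*0 + (16 + 16)*35 = 0 + 32*35 = 0 + 1120 = 1120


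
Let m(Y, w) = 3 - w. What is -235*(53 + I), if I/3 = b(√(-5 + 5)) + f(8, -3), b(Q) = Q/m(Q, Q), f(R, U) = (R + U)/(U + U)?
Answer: -23735/2 ≈ -11868.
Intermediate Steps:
f(R, U) = (R + U)/(2*U) (f(R, U) = (R + U)/((2*U)) = (R + U)*(1/(2*U)) = (R + U)/(2*U))
b(Q) = Q/(3 - Q)
I = -5/2 (I = 3*(-√(-5 + 5)/(-3 + √(-5 + 5)) + (½)*(8 - 3)/(-3)) = 3*(-√0/(-3 + √0) + (½)*(-⅓)*5) = 3*(-1*0/(-3 + 0) - ⅚) = 3*(-1*0/(-3) - ⅚) = 3*(-1*0*(-⅓) - ⅚) = 3*(0 - ⅚) = 3*(-⅚) = -5/2 ≈ -2.5000)
-235*(53 + I) = -235*(53 - 5/2) = -235*101/2 = -23735/2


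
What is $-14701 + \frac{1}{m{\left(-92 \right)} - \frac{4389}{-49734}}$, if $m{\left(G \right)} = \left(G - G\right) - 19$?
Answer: $- \frac{4609059397}{313519} \approx -14701.0$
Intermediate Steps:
$m{\left(G \right)} = -19$ ($m{\left(G \right)} = 0 - 19 = -19$)
$-14701 + \frac{1}{m{\left(-92 \right)} - \frac{4389}{-49734}} = -14701 + \frac{1}{-19 - \frac{4389}{-49734}} = -14701 + \frac{1}{-19 - - \frac{1463}{16578}} = -14701 + \frac{1}{-19 + \frac{1463}{16578}} = -14701 + \frac{1}{- \frac{313519}{16578}} = -14701 - \frac{16578}{313519} = - \frac{4609059397}{313519}$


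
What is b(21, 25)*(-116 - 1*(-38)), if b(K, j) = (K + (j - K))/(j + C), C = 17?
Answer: -325/7 ≈ -46.429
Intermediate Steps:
b(K, j) = j/(17 + j) (b(K, j) = (K + (j - K))/(j + 17) = j/(17 + j))
b(21, 25)*(-116 - 1*(-38)) = (25/(17 + 25))*(-116 - 1*(-38)) = (25/42)*(-116 + 38) = (25*(1/42))*(-78) = (25/42)*(-78) = -325/7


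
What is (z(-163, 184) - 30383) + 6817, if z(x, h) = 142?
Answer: -23424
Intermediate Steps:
(z(-163, 184) - 30383) + 6817 = (142 - 30383) + 6817 = -30241 + 6817 = -23424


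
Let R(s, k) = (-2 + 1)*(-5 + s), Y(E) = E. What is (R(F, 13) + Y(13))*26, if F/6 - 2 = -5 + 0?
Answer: 936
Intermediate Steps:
F = -18 (F = 12 + 6*(-5 + 0) = 12 + 6*(-5) = 12 - 30 = -18)
R(s, k) = 5 - s (R(s, k) = -(-5 + s) = 5 - s)
(R(F, 13) + Y(13))*26 = ((5 - 1*(-18)) + 13)*26 = ((5 + 18) + 13)*26 = (23 + 13)*26 = 36*26 = 936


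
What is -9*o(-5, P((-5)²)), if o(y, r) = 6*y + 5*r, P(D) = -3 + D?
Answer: -720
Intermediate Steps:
o(y, r) = 5*r + 6*y
-9*o(-5, P((-5)²)) = -9*(5*(-3 + (-5)²) + 6*(-5)) = -9*(5*(-3 + 25) - 30) = -9*(5*22 - 30) = -9*(110 - 30) = -9*80 = -720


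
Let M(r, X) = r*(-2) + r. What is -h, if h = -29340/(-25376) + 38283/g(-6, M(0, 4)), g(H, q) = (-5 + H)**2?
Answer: -243754887/767624 ≈ -317.54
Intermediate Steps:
M(r, X) = -r (M(r, X) = -2*r + r = -r)
h = 243754887/767624 (h = -29340/(-25376) + 38283/((-5 - 6)**2) = -29340*(-1/25376) + 38283/((-11)**2) = 7335/6344 + 38283/121 = 243754887/767624 ≈ 317.54)
-h = -1*243754887/767624 = -243754887/767624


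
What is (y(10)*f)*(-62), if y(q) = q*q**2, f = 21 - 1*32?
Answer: 682000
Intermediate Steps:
f = -11 (f = 21 - 32 = -11)
y(q) = q**3
(y(10)*f)*(-62) = (10**3*(-11))*(-62) = (1000*(-11))*(-62) = -11000*(-62) = 682000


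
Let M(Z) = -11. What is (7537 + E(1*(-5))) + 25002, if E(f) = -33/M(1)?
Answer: 32542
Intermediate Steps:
E(f) = 3 (E(f) = -33/(-11) = -33*(-1/11) = 3)
(7537 + E(1*(-5))) + 25002 = (7537 + 3) + 25002 = 7540 + 25002 = 32542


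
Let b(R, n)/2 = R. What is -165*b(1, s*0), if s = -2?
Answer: -330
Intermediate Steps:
b(R, n) = 2*R
-165*b(1, s*0) = -330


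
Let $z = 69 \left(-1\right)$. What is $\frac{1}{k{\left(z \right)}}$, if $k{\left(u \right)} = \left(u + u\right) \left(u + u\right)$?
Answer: $\frac{1}{19044} \approx 5.251 \cdot 10^{-5}$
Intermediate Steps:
$z = -69$
$k{\left(u \right)} = 4 u^{2}$ ($k{\left(u \right)} = 2 u 2 u = 4 u^{2}$)
$\frac{1}{k{\left(z \right)}} = \frac{1}{4 \left(-69\right)^{2}} = \frac{1}{4 \cdot 4761} = \frac{1}{19044}$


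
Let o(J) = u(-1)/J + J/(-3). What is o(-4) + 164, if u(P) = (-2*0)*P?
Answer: 496/3 ≈ 165.33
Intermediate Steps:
u(P) = 0 (u(P) = 0*P = 0)
o(J) = -J/3 (o(J) = 0/J + J/(-3) = 0 + J*(-⅓) = 0 - J/3 = -J/3)
o(-4) + 164 = -⅓*(-4) + 164 = 4/3 + 164 = 496/3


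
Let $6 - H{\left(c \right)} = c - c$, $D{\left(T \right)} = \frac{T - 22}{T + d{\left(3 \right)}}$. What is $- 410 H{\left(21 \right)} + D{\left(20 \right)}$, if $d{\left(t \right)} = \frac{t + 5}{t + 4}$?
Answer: $- \frac{182047}{74} \approx -2460.1$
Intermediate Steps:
$d{\left(t \right)} = \frac{5 + t}{4 + t}$
$D{\left(T \right)} = \frac{-22 + T}{\frac{8}{7} + T}$ ($D{\left(T \right)} = \frac{T - 22}{T + \frac{5 + 3}{4 + 3}} = \frac{-22 + T}{T + \frac{1}{7} \cdot 8} = \frac{-22 + T}{T + \frac{8}{7}} = \frac{-22 + T}{\frac{8}{7} + T}$)
$H{\left(c \right)} = 6$ ($H{\left(c \right)} = 6 - \left(c - c\right) = 6 - 0 = 6 + 0 = 6$)
$- 410 H{\left(21 \right)} + D{\left(20 \right)} = \left(-410\right) 6 + \frac{7 \left(-22 + 20\right)}{8 + 7 \cdot 20} = -2460 + 7 \frac{1}{8 + 140} \left(-2\right) = -2460 + 7 \cdot \frac{1}{148} \left(-2\right) = -2460 - \frac{7}{74} = - \frac{182047}{74}$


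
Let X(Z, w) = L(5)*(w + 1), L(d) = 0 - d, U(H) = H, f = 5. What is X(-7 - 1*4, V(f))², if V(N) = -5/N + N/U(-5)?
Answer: 25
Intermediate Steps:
L(d) = -d
V(N) = -5/N - N/5 (V(N) = -5/N + N/(-5) = -5/N + N*(-⅕) = -5/N - N/5)
X(Z, w) = -5 - 5*w (X(Z, w) = (-1*5)*(w + 1) = -5*(1 + w) = -5 - 5*w)
X(-7 - 1*4, V(f))² = (-5 - 5*(-5/5 - ⅕*5))² = (-5 - 5*(-5*⅕ - 1))² = (-5 - 5*(-1 - 1))² = (-5 - 5*(-2))² = (-5 + 10)² = 5² = 25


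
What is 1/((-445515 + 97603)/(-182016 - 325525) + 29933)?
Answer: 507541/15192572665 ≈ 3.3407e-5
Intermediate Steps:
1/((-445515 + 97603)/(-182016 - 325525) + 29933) = 1/(-347912/(-507541) + 29933) = 1/(-347912*(-1/507541) + 29933) = 1/(347912/507541 + 29933) = 1/(15192572665/507541) = 507541/15192572665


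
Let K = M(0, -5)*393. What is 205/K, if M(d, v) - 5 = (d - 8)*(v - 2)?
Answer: 205/23973 ≈ 0.0085513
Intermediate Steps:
M(d, v) = 5 + (-8 + d)*(-2 + v) (M(d, v) = 5 + (d - 8)*(v - 2) = 5 + (-8 + d)*(-2 + v))
K = 23973 (K = (21 - 8*(-5) - 2*0 + 0*(-5))*393 = (21 + 40 + 0 + 0)*393 = 61*393 = 23973)
205/K = 205/23973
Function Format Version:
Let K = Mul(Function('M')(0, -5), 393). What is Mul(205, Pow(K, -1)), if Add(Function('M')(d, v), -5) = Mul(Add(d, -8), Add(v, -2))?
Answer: Rational(205, 23973) ≈ 0.0085513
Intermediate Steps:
Function('M')(d, v) = Add(5, Mul(Add(-8, d), Add(-2, v))) (Function('M')(d, v) = Add(5, Mul(Add(d, -8), Add(v, -2))) = Add(5, Mul(Add(-8, d), Add(-2, v))))
K = 23973 (K = Mul(Add(21, Mul(-8, -5), Mul(-2, 0), Mul(0, -5)), 393) = Mul(Add(21, 40, 0, 0), 393) = Mul(61, 393) = 23973)
Mul(205, Pow(K, -1)) = Mul(205, Pow(23973, -1)) = Mul(205, Rational(1, 23973)) = Rational(205, 23973)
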